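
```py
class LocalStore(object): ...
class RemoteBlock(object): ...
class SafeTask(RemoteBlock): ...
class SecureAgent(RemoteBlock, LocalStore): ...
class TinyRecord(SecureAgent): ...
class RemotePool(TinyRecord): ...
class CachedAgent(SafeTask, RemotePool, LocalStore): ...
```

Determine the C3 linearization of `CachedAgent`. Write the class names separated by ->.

L[CachedAgent] = CachedAgent + merge(L[SafeTask], L[RemotePool], L[LocalStore], [SafeTask RemotePool LocalStore])
  take SafeTask:  [SafeTask RemoteBlock object] + [RemotePool TinyRecord SecureAgent RemoteBlock LocalStore object] + [LocalStore object] + [SafeTask RemotePool LocalStore]
  take RemotePool:  [RemoteBlock object] + [RemotePool TinyRecord SecureAgent RemoteBlock LocalStore object] + [LocalStore object] + [RemotePool LocalStore]
  take TinyRecord:  [RemoteBlock object] + [TinyRecord SecureAgent RemoteBlock LocalStore object] + [LocalStore object] + [LocalStore]
  take SecureAgent:  [RemoteBlock object] + [SecureAgent RemoteBlock LocalStore object] + [LocalStore object] + [LocalStore]
  take RemoteBlock:  [RemoteBlock object] + [RemoteBlock LocalStore object] + [LocalStore object] + [LocalStore]
  take LocalStore:  [object] + [LocalStore object] + [LocalStore object] + [LocalStore]
  take object:  [object] + [object] + [object]

CachedAgent -> SafeTask -> RemotePool -> TinyRecord -> SecureAgent -> RemoteBlock -> LocalStore -> object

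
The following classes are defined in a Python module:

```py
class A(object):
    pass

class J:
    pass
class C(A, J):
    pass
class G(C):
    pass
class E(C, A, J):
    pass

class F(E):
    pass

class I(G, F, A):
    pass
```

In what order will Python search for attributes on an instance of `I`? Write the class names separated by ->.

L[I] = I + merge(L[G], L[F], L[A], [G F A])
  take G:  [G C A J object] + [F E C A J object] + [A object] + [G F A]
  take F:  [C A J object] + [F E C A J object] + [A object] + [F A]
  take E:  [C A J object] + [E C A J object] + [A object] + [A]
  take C:  [C A J object] + [C A J object] + [A object] + [A]
  take A:  [A J object] + [A J object] + [A object] + [A]
  take J:  [J object] + [J object] + [object]
  take object:  [object] + [object] + [object]

I -> G -> F -> E -> C -> A -> J -> object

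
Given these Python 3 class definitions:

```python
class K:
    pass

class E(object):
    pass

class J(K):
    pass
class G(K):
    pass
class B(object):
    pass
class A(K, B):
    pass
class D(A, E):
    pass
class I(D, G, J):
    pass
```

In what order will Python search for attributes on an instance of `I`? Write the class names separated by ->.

I -> D -> A -> G -> J -> K -> B -> E -> object

L[I] = I + merge(L[D], L[G], L[J], [D G J])
  take D:  [D A K B E object] + [G K object] + [J K object] + [D G J]
  take A:  [A K B E object] + [G K object] + [J K object] + [G J]
  take G:  [K B E object] + [G K object] + [J K object] + [G J]
  take J:  [K B E object] + [K object] + [J K object] + [J]
  take K:  [K B E object] + [K object] + [K object]
  take B:  [B E object] + [object] + [object]
  take E:  [E object] + [object] + [object]
  take object:  [object] + [object] + [object]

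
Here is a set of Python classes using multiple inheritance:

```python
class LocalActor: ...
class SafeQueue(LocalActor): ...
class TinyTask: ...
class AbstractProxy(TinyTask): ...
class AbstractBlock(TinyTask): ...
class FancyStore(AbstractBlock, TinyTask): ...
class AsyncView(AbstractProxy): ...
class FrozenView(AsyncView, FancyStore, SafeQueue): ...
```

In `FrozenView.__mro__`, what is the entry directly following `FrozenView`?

AsyncView

L[FrozenView] = FrozenView + merge(L[AsyncView], L[FancyStore], L[SafeQueue], [AsyncView FancyStore SafeQueue])
  take AsyncView:  [AsyncView AbstractProxy TinyTask object] + [FancyStore AbstractBlock TinyTask object] + [SafeQueue LocalActor object] + [AsyncView FancyStore SafeQueue]
  take AbstractProxy:  [AbstractProxy TinyTask object] + [FancyStore AbstractBlock TinyTask object] + [SafeQueue LocalActor object] + [FancyStore SafeQueue]
  take FancyStore:  [TinyTask object] + [FancyStore AbstractBlock TinyTask object] + [SafeQueue LocalActor object] + [FancyStore SafeQueue]
  take AbstractBlock:  [TinyTask object] + [AbstractBlock TinyTask object] + [SafeQueue LocalActor object] + [SafeQueue]
  take TinyTask:  [TinyTask object] + [TinyTask object] + [SafeQueue LocalActor object] + [SafeQueue]
  take SafeQueue:  [object] + [object] + [SafeQueue LocalActor object] + [SafeQueue]
  take LocalActor:  [object] + [object] + [LocalActor object]
  take object:  [object] + [object] + [object]
MRO: FrozenView AsyncView AbstractProxy FancyStore AbstractBlock TinyTask SafeQueue LocalActor object
FrozenView is at position 0; next is AsyncView.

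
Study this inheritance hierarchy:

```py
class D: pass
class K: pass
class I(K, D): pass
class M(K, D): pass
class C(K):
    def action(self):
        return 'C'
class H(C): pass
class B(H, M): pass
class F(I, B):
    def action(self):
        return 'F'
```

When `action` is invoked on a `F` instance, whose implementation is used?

F

L[F] = F + merge(L[I], L[B], [I B])
  take I:  [I K D object] + [B H C M K D object] + [I B]
  take B:  [K D object] + [B H C M K D object] + [B]
  take H:  [K D object] + [H C M K D object]
  take C:  [K D object] + [C M K D object]
  take M:  [K D object] + [M K D object]
  take K:  [K D object] + [K D object]
  take D:  [D object] + [D object]
  take object:  [object] + [object]
MRO: F I B H C M K D object
action is defined in: C, F. First along the MRO is F.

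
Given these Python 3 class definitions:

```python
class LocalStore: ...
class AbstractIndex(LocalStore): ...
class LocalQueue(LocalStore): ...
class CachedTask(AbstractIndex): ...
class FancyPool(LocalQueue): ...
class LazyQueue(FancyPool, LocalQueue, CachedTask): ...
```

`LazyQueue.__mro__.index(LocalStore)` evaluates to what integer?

5

L[LazyQueue] = LazyQueue + merge(L[FancyPool], L[LocalQueue], L[CachedTask], [FancyPool LocalQueue CachedTask])
  take FancyPool:  [FancyPool LocalQueue LocalStore object] + [LocalQueue LocalStore object] + [CachedTask AbstractIndex LocalStore object] + [FancyPool LocalQueue CachedTask]
  take LocalQueue:  [LocalQueue LocalStore object] + [LocalQueue LocalStore object] + [CachedTask AbstractIndex LocalStore object] + [LocalQueue CachedTask]
  take CachedTask:  [LocalStore object] + [LocalStore object] + [CachedTask AbstractIndex LocalStore object] + [CachedTask]
  take AbstractIndex:  [LocalStore object] + [LocalStore object] + [AbstractIndex LocalStore object]
  take LocalStore:  [LocalStore object] + [LocalStore object] + [LocalStore object]
  take object:  [object] + [object] + [object]
MRO: LazyQueue FancyPool LocalQueue CachedTask AbstractIndex LocalStore object
LocalStore sits at index 5.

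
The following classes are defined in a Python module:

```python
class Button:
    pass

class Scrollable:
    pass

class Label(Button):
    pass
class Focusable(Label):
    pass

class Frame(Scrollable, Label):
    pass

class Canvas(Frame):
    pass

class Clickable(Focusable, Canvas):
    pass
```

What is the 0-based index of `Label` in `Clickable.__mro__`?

5

L[Clickable] = Clickable + merge(L[Focusable], L[Canvas], [Focusable Canvas])
  take Focusable:  [Focusable Label Button object] + [Canvas Frame Scrollable Label Button object] + [Focusable Canvas]
  take Canvas:  [Label Button object] + [Canvas Frame Scrollable Label Button object] + [Canvas]
  take Frame:  [Label Button object] + [Frame Scrollable Label Button object]
  take Scrollable:  [Label Button object] + [Scrollable Label Button object]
  take Label:  [Label Button object] + [Label Button object]
  take Button:  [Button object] + [Button object]
  take object:  [object] + [object]
MRO: Clickable Focusable Canvas Frame Scrollable Label Button object
Label sits at index 5.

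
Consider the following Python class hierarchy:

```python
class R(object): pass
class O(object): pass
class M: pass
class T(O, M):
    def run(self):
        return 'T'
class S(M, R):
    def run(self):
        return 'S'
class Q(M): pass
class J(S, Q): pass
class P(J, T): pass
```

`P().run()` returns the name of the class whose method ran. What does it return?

S

L[P] = P + merge(L[J], L[T], [J T])
  take J:  [J S Q M R object] + [T O M object] + [J T]
  take S:  [S Q M R object] + [T O M object] + [T]
  take Q:  [Q M R object] + [T O M object] + [T]
  take T:  [M R object] + [T O M object] + [T]
  take O:  [M R object] + [O M object]
  take M:  [M R object] + [M object]
  take R:  [R object] + [object]
  take object:  [object] + [object]
MRO: P J S Q T O M R object
run is defined in: S, T. First along the MRO is S.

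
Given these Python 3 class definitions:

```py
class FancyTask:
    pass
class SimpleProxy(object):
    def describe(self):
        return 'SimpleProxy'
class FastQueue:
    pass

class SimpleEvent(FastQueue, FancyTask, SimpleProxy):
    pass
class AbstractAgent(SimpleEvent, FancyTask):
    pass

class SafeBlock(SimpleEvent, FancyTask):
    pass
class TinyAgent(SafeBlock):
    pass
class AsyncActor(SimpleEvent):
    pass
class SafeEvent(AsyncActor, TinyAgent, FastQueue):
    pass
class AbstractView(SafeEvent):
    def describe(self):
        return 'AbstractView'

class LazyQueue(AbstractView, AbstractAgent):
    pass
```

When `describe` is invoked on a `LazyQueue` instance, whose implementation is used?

L[LazyQueue] = LazyQueue + merge(L[AbstractView], L[AbstractAgent], [AbstractView AbstractAgent])
  take AbstractView:  [AbstractView SafeEvent AsyncActor TinyAgent SafeBlock SimpleEvent FastQueue FancyTask SimpleProxy object] + [AbstractAgent SimpleEvent FastQueue FancyTask SimpleProxy object] + [AbstractView AbstractAgent]
  take SafeEvent:  [SafeEvent AsyncActor TinyAgent SafeBlock SimpleEvent FastQueue FancyTask SimpleProxy object] + [AbstractAgent SimpleEvent FastQueue FancyTask SimpleProxy object] + [AbstractAgent]
  take AsyncActor:  [AsyncActor TinyAgent SafeBlock SimpleEvent FastQueue FancyTask SimpleProxy object] + [AbstractAgent SimpleEvent FastQueue FancyTask SimpleProxy object] + [AbstractAgent]
  take TinyAgent:  [TinyAgent SafeBlock SimpleEvent FastQueue FancyTask SimpleProxy object] + [AbstractAgent SimpleEvent FastQueue FancyTask SimpleProxy object] + [AbstractAgent]
  take SafeBlock:  [SafeBlock SimpleEvent FastQueue FancyTask SimpleProxy object] + [AbstractAgent SimpleEvent FastQueue FancyTask SimpleProxy object] + [AbstractAgent]
  take AbstractAgent:  [SimpleEvent FastQueue FancyTask SimpleProxy object] + [AbstractAgent SimpleEvent FastQueue FancyTask SimpleProxy object] + [AbstractAgent]
  take SimpleEvent:  [SimpleEvent FastQueue FancyTask SimpleProxy object] + [SimpleEvent FastQueue FancyTask SimpleProxy object]
  take FastQueue:  [FastQueue FancyTask SimpleProxy object] + [FastQueue FancyTask SimpleProxy object]
  take FancyTask:  [FancyTask SimpleProxy object] + [FancyTask SimpleProxy object]
  take SimpleProxy:  [SimpleProxy object] + [SimpleProxy object]
  take object:  [object] + [object]
MRO: LazyQueue AbstractView SafeEvent AsyncActor TinyAgent SafeBlock AbstractAgent SimpleEvent FastQueue FancyTask SimpleProxy object
describe is defined in: AbstractView, SimpleProxy. First along the MRO is AbstractView.

AbstractView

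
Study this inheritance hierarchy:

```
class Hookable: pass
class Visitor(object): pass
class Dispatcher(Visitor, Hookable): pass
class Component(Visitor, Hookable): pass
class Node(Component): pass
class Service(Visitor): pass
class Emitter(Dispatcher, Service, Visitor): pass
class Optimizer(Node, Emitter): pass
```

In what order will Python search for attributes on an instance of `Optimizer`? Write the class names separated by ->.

Optimizer -> Node -> Component -> Emitter -> Dispatcher -> Service -> Visitor -> Hookable -> object

L[Optimizer] = Optimizer + merge(L[Node], L[Emitter], [Node Emitter])
  take Node:  [Node Component Visitor Hookable object] + [Emitter Dispatcher Service Visitor Hookable object] + [Node Emitter]
  take Component:  [Component Visitor Hookable object] + [Emitter Dispatcher Service Visitor Hookable object] + [Emitter]
  take Emitter:  [Visitor Hookable object] + [Emitter Dispatcher Service Visitor Hookable object] + [Emitter]
  take Dispatcher:  [Visitor Hookable object] + [Dispatcher Service Visitor Hookable object]
  take Service:  [Visitor Hookable object] + [Service Visitor Hookable object]
  take Visitor:  [Visitor Hookable object] + [Visitor Hookable object]
  take Hookable:  [Hookable object] + [Hookable object]
  take object:  [object] + [object]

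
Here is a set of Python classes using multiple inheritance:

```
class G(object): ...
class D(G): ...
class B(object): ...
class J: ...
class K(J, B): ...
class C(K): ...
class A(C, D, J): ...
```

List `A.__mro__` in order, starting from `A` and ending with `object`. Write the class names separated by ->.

L[A] = A + merge(L[C], L[D], L[J], [C D J])
  take C:  [C K J B object] + [D G object] + [J object] + [C D J]
  take K:  [K J B object] + [D G object] + [J object] + [D J]
  take D:  [J B object] + [D G object] + [J object] + [D J]
  take J:  [J B object] + [G object] + [J object] + [J]
  take B:  [B object] + [G object] + [object]
  take G:  [object] + [G object] + [object]
  take object:  [object] + [object] + [object]

A -> C -> K -> D -> J -> B -> G -> object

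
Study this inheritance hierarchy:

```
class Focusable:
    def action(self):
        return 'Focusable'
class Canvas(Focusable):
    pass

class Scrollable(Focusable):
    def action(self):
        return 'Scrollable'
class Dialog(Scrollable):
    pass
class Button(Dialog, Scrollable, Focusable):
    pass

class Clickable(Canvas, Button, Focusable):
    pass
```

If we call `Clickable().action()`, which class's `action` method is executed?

L[Clickable] = Clickable + merge(L[Canvas], L[Button], L[Focusable], [Canvas Button Focusable])
  take Canvas:  [Canvas Focusable object] + [Button Dialog Scrollable Focusable object] + [Focusable object] + [Canvas Button Focusable]
  take Button:  [Focusable object] + [Button Dialog Scrollable Focusable object] + [Focusable object] + [Button Focusable]
  take Dialog:  [Focusable object] + [Dialog Scrollable Focusable object] + [Focusable object] + [Focusable]
  take Scrollable:  [Focusable object] + [Scrollable Focusable object] + [Focusable object] + [Focusable]
  take Focusable:  [Focusable object] + [Focusable object] + [Focusable object] + [Focusable]
  take object:  [object] + [object] + [object]
MRO: Clickable Canvas Button Dialog Scrollable Focusable object
action is defined in: Focusable, Scrollable. First along the MRO is Scrollable.

Scrollable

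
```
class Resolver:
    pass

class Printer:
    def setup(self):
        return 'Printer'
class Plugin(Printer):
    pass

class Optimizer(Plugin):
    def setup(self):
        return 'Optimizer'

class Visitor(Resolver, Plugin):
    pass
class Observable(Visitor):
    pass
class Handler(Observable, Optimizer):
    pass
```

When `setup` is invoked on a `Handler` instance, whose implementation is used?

Optimizer

L[Handler] = Handler + merge(L[Observable], L[Optimizer], [Observable Optimizer])
  take Observable:  [Observable Visitor Resolver Plugin Printer object] + [Optimizer Plugin Printer object] + [Observable Optimizer]
  take Visitor:  [Visitor Resolver Plugin Printer object] + [Optimizer Plugin Printer object] + [Optimizer]
  take Resolver:  [Resolver Plugin Printer object] + [Optimizer Plugin Printer object] + [Optimizer]
  take Optimizer:  [Plugin Printer object] + [Optimizer Plugin Printer object] + [Optimizer]
  take Plugin:  [Plugin Printer object] + [Plugin Printer object]
  take Printer:  [Printer object] + [Printer object]
  take object:  [object] + [object]
MRO: Handler Observable Visitor Resolver Optimizer Plugin Printer object
setup is defined in: Optimizer, Printer. First along the MRO is Optimizer.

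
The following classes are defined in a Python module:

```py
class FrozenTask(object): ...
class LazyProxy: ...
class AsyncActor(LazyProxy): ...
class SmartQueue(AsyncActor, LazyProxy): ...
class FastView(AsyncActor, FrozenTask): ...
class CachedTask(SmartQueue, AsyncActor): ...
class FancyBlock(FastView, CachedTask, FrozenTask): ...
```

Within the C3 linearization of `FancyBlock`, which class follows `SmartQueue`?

L[FancyBlock] = FancyBlock + merge(L[FastView], L[CachedTask], L[FrozenTask], [FastView CachedTask FrozenTask])
  take FastView:  [FastView AsyncActor LazyProxy FrozenTask object] + [CachedTask SmartQueue AsyncActor LazyProxy object] + [FrozenTask object] + [FastView CachedTask FrozenTask]
  take CachedTask:  [AsyncActor LazyProxy FrozenTask object] + [CachedTask SmartQueue AsyncActor LazyProxy object] + [FrozenTask object] + [CachedTask FrozenTask]
  take SmartQueue:  [AsyncActor LazyProxy FrozenTask object] + [SmartQueue AsyncActor LazyProxy object] + [FrozenTask object] + [FrozenTask]
  take AsyncActor:  [AsyncActor LazyProxy FrozenTask object] + [AsyncActor LazyProxy object] + [FrozenTask object] + [FrozenTask]
  take LazyProxy:  [LazyProxy FrozenTask object] + [LazyProxy object] + [FrozenTask object] + [FrozenTask]
  take FrozenTask:  [FrozenTask object] + [object] + [FrozenTask object] + [FrozenTask]
  take object:  [object] + [object] + [object]
MRO: FancyBlock FastView CachedTask SmartQueue AsyncActor LazyProxy FrozenTask object
SmartQueue is at position 3; next is AsyncActor.

AsyncActor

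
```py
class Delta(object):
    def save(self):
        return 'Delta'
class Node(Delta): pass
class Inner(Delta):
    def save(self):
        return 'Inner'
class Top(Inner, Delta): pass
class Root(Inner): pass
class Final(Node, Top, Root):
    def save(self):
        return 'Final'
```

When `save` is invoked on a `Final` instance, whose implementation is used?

L[Final] = Final + merge(L[Node], L[Top], L[Root], [Node Top Root])
  take Node:  [Node Delta object] + [Top Inner Delta object] + [Root Inner Delta object] + [Node Top Root]
  take Top:  [Delta object] + [Top Inner Delta object] + [Root Inner Delta object] + [Top Root]
  take Root:  [Delta object] + [Inner Delta object] + [Root Inner Delta object] + [Root]
  take Inner:  [Delta object] + [Inner Delta object] + [Inner Delta object]
  take Delta:  [Delta object] + [Delta object] + [Delta object]
  take object:  [object] + [object] + [object]
MRO: Final Node Top Root Inner Delta object
save is defined in: Delta, Final, Inner. First along the MRO is Final.

Final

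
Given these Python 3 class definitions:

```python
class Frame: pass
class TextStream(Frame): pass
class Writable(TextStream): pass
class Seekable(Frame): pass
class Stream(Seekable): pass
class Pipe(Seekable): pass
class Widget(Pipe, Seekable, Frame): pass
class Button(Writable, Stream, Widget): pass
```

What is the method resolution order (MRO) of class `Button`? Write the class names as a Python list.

[Button, Writable, TextStream, Stream, Widget, Pipe, Seekable, Frame, object]

L[Button] = Button + merge(L[Writable], L[Stream], L[Widget], [Writable Stream Widget])
  take Writable:  [Writable TextStream Frame object] + [Stream Seekable Frame object] + [Widget Pipe Seekable Frame object] + [Writable Stream Widget]
  take TextStream:  [TextStream Frame object] + [Stream Seekable Frame object] + [Widget Pipe Seekable Frame object] + [Stream Widget]
  take Stream:  [Frame object] + [Stream Seekable Frame object] + [Widget Pipe Seekable Frame object] + [Stream Widget]
  take Widget:  [Frame object] + [Seekable Frame object] + [Widget Pipe Seekable Frame object] + [Widget]
  take Pipe:  [Frame object] + [Seekable Frame object] + [Pipe Seekable Frame object]
  take Seekable:  [Frame object] + [Seekable Frame object] + [Seekable Frame object]
  take Frame:  [Frame object] + [Frame object] + [Frame object]
  take object:  [object] + [object] + [object]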